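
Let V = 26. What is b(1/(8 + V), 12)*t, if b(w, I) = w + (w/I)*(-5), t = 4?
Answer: 7/102 ≈ 0.068627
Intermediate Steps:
b(w, I) = w - 5*w/I
b(1/(8 + V), 12)*t = ((-5 + 12)/((8 + 26)*12))*4 = ((1/12)*7/34)*4 = ((1/34)*(1/12)*7)*4 = (7/408)*4 = 7/102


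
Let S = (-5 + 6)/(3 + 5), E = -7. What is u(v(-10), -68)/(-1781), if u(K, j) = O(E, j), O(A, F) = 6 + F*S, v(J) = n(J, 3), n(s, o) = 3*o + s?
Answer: 5/3562 ≈ 0.0014037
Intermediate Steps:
S = ⅛ (S = 1/8 = 1*(⅛) = ⅛ ≈ 0.12500)
n(s, o) = s + 3*o
v(J) = 9 + J (v(J) = J + 3*3 = J + 9 = 9 + J)
O(A, F) = 6 + F/8 (O(A, F) = 6 + F*(⅛) = 6 + F/8)
u(K, j) = 6 + j/8
u(v(-10), -68)/(-1781) = (6 + (⅛)*(-68))/(-1781) = (6 - 17/2)*(-1/1781) = -5/2*(-1/1781) = 5/3562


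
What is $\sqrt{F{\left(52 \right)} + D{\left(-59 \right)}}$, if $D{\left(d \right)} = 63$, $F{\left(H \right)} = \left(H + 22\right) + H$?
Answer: $3 \sqrt{21} \approx 13.748$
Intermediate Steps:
$F{\left(H \right)} = 22 + 2 H$ ($F{\left(H \right)} = \left(22 + H\right) + H = 22 + 2 H$)
$\sqrt{F{\left(52 \right)} + D{\left(-59 \right)}} = \sqrt{\left(22 + 2 \cdot 52\right) + 63} = \sqrt{\left(22 + 104\right) + 63} = \sqrt{126 + 63} = \sqrt{189} = 3 \sqrt{21}$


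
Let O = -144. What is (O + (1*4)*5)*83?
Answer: -10292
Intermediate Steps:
(O + (1*4)*5)*83 = (-144 + (1*4)*5)*83 = (-144 + 4*5)*83 = (-144 + 20)*83 = -124*83 = -10292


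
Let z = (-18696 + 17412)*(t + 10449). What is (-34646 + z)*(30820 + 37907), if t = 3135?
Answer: -1201107552954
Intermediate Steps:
z = -17441856 (z = (-18696 + 17412)*(3135 + 10449) = -1284*13584 = -17441856)
(-34646 + z)*(30820 + 37907) = (-34646 - 17441856)*(30820 + 37907) = -17476502*68727 = -1201107552954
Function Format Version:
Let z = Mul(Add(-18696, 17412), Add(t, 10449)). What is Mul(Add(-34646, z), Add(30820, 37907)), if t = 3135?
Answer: -1201107552954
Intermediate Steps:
z = -17441856 (z = Mul(Add(-18696, 17412), Add(3135, 10449)) = Mul(-1284, 13584) = -17441856)
Mul(Add(-34646, z), Add(30820, 37907)) = Mul(Add(-34646, -17441856), Add(30820, 37907)) = Mul(-17476502, 68727) = -1201107552954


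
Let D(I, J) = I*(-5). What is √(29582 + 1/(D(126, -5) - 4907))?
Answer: √18508895229/791 ≈ 171.99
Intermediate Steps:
D(I, J) = -5*I
√(29582 + 1/(D(126, -5) - 4907)) = √(29582 + 1/(-5*126 - 4907)) = √(29582 + 1/(-630 - 4907)) = √(29582 + 1/(-5537)) = √(29582 - 1/5537) = √(163795533/5537) = √18508895229/791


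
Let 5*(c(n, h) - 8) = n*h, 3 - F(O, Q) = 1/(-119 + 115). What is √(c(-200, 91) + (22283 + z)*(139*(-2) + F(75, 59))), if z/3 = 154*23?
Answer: I*√36181519/2 ≈ 3007.6*I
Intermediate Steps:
z = 10626 (z = 3*(154*23) = 3*3542 = 10626)
F(O, Q) = 13/4 (F(O, Q) = 3 - 1/(-119 + 115) = 3 - 1/(-4) = 3 - 1*(-¼) = 3 + ¼ = 13/4)
c(n, h) = 8 + h*n/5 (c(n, h) = 8 + (n*h)/5 = 8 + (h*n)/5 = 8 + h*n/5)
√(c(-200, 91) + (22283 + z)*(139*(-2) + F(75, 59))) = √((8 + (⅕)*91*(-200)) + (22283 + 10626)*(139*(-2) + 13/4)) = √((8 - 3640) + 32909*(-278 + 13/4)) = √(-3632 + 32909*(-1099/4)) = √(-3632 - 36166991/4) = √(-36181519/4) = I*√36181519/2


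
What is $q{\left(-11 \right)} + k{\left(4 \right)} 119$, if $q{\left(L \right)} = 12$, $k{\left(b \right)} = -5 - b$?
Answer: $-1059$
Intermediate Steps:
$q{\left(-11 \right)} + k{\left(4 \right)} 119 = 12 + \left(-5 - 4\right) 119 = 12 - 1071 = -1059$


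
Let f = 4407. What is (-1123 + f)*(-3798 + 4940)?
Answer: 3750328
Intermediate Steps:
(-1123 + f)*(-3798 + 4940) = (-1123 + 4407)*(-3798 + 4940) = 3284*1142 = 3750328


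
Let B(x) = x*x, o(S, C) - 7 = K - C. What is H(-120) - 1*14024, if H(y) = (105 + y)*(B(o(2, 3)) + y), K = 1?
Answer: -12599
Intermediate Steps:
o(S, C) = 8 - C (o(S, C) = 7 + (1 - C) = 8 - C)
B(x) = x²
H(y) = (25 + y)*(105 + y) (H(y) = (105 + y)*((8 - 1*3)² + y) = (105 + y)*((8 - 3)² + y) = (105 + y)*(5² + y) = (105 + y)*(25 + y) = (25 + y)*(105 + y))
H(-120) - 1*14024 = (2625 + (-120)² + 130*(-120)) - 1*14024 = (2625 + 14400 - 15600) - 14024 = 1425 - 14024 = -12599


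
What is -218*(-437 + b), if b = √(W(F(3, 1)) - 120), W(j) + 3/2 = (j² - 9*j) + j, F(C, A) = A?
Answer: 95266 - 109*I*√514 ≈ 95266.0 - 2471.2*I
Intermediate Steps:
W(j) = -3/2 + j² - 8*j (W(j) = -3/2 + ((j² - 9*j) + j) = -3/2 + (j² - 8*j) = -3/2 + j² - 8*j)
b = I*√514/2 (b = √((-3/2 + 1² - 8*1) - 120) = √((-3/2 + 1 - 8) - 120) = √(-17/2 - 120) = √(-257/2) = I*√514/2 ≈ 11.336*I)
-218*(-437 + b) = -218*(-437 + I*√514/2) = 95266 - 109*I*√514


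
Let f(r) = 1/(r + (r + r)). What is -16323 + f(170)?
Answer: -8324729/510 ≈ -16323.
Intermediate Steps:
f(r) = 1/(3*r) (f(r) = 1/(r + 2*r) = 1/(3*r))
-16323 + f(170) = -16323 + (⅓)/170 = -16323 + (⅓)*(1/170) = -16323 + 1/510 = -8324729/510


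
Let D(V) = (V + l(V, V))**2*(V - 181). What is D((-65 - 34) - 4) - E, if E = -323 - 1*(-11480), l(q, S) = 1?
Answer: -2965893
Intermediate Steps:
E = 11157 (E = -323 + 11480 = 11157)
D(V) = (1 + V)**2*(-181 + V) (D(V) = (V + 1)**2*(V - 181) = (1 + V)**2*(-181 + V))
D((-65 - 34) - 4) - E = (1 + ((-65 - 34) - 4))**2*(-181 + ((-65 - 34) - 4)) - 1*11157 = (1 + (-99 - 4))**2*(-181 + (-99 - 4)) - 11157 = (1 - 103)**2*(-181 - 103) - 11157 = (-102)**2*(-284) - 11157 = 10404*(-284) - 11157 = -2954736 - 11157 = -2965893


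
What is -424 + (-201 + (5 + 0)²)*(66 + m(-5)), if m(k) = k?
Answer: -11160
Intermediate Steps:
-424 + (-201 + (5 + 0)²)*(66 + m(-5)) = -424 + (-201 + (5 + 0)²)*(66 - 5) = -424 + (-201 + 5²)*61 = -424 + (-201 + 25)*61 = -424 - 176*61 = -424 - 10736 = -11160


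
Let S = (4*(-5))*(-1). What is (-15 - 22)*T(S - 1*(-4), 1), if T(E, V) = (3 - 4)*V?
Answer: 37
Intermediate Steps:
S = 20 (S = -20*(-1) = 20)
T(E, V) = -V
(-15 - 22)*T(S - 1*(-4), 1) = (-15 - 22)*(-1*1) = -37*(-1) = 37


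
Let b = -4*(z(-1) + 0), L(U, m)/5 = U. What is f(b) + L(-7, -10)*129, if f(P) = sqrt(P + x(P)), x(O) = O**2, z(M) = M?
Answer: -4515 + 2*sqrt(5) ≈ -4510.5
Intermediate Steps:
L(U, m) = 5*U
b = 4 (b = -4*(-1 + 0) = -4*(-1) = 4)
f(P) = sqrt(P + P**2)
f(b) + L(-7, -10)*129 = sqrt(4*(1 + 4)) + (5*(-7))*129 = sqrt(4*5) - 35*129 = sqrt(20) - 4515 = 2*sqrt(5) - 4515 = -4515 + 2*sqrt(5)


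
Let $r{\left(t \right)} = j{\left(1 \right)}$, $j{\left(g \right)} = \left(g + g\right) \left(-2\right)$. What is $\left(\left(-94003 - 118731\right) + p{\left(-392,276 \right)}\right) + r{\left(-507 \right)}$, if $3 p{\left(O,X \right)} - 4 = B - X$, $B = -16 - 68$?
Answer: $- \frac{638570}{3} \approx -2.1286 \cdot 10^{5}$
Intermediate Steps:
$B = -84$ ($B = -16 - 68 = -84$)
$p{\left(O,X \right)} = - \frac{80}{3} - \frac{X}{3}$ ($p{\left(O,X \right)} = \frac{4}{3} + \frac{-84 - X}{3} = \frac{4}{3} - \left(28 + \frac{X}{3}\right) = - \frac{80}{3} - \frac{X}{3}$)
$j{\left(g \right)} = - 4 g$ ($j{\left(g \right)} = 2 g \left(-2\right) = - 4 g$)
$r{\left(t \right)} = -4$ ($r{\left(t \right)} = \left(-4\right) 1 = -4$)
$\left(\left(-94003 - 118731\right) + p{\left(-392,276 \right)}\right) + r{\left(-507 \right)} = \left(\left(-94003 - 118731\right) - \frac{356}{3}\right) - 4 = \left(-212734 - \frac{356}{3}\right) - 4 = - \frac{638558}{3} - 4 = - \frac{638570}{3}$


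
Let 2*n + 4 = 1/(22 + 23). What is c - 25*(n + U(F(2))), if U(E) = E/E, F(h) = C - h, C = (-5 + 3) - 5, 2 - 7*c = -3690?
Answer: 69571/126 ≈ 552.15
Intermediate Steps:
c = 3692/7 (c = 2/7 - 1/7*(-3690) = 2/7 + 3690/7 = 3692/7 ≈ 527.43)
C = -7 (C = -2 - 5 = -7)
n = -179/90 (n = -2 + 1/(2*(22 + 23)) = -2 + (1/2)/45 = -2 + (1/2)*(1/45) = -2 + 1/90 = -179/90 ≈ -1.9889)
F(h) = -7 - h
U(E) = 1
c - 25*(n + U(F(2))) = 3692/7 - 25*(-179/90 + 1) = 3692/7 - 25*(-89/90) = 3692/7 + 445/18 = 69571/126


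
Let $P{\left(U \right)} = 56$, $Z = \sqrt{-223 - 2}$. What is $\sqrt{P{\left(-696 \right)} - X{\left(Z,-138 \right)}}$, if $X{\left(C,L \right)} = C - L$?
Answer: $\sqrt{-82 - 15 i} \approx 0.82482 - 9.0929 i$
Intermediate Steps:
$Z = 15 i$ ($Z = \sqrt{-225} = 15 i \approx 15.0 i$)
$\sqrt{P{\left(-696 \right)} - X{\left(Z,-138 \right)}} = \sqrt{56 - \left(15 i - -138\right)} = \sqrt{56 - \left(15 i + 138\right)} = \sqrt{56 - \left(138 + 15 i\right)} = \sqrt{-82 - 15 i}$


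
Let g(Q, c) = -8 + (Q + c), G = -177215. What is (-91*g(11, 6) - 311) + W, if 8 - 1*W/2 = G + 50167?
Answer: 252982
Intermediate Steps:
g(Q, c) = -8 + Q + c
W = 254112 (W = 16 - 2*(-177215 + 50167) = 16 - 2*(-127048) = 16 + 254096 = 254112)
(-91*g(11, 6) - 311) + W = (-91*(-8 + 11 + 6) - 311) + 254112 = (-91*9 - 311) + 254112 = (-819 - 311) + 254112 = -1130 + 254112 = 252982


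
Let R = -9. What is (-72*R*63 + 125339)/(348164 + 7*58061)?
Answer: 166163/754591 ≈ 0.22020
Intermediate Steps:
(-72*R*63 + 125339)/(348164 + 7*58061) = (-72*(-9)*63 + 125339)/(348164 + 7*58061) = (648*63 + 125339)/(348164 + 406427) = (40824 + 125339)/754591 = 166163*(1/754591) = 166163/754591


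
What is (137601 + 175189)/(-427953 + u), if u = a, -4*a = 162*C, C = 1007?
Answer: -625580/937473 ≈ -0.66730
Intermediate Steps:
a = -81567/2 (a = -81*1007/2 = -¼*163134 = -81567/2 ≈ -40784.)
u = -81567/2 ≈ -40784.
(137601 + 175189)/(-427953 + u) = (137601 + 175189)/(-427953 - 81567/2) = 312790/(-937473/2) = 312790*(-2/937473) = -625580/937473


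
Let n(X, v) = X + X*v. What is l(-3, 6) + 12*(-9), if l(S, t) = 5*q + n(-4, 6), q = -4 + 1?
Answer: -151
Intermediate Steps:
q = -3
l(S, t) = -43 (l(S, t) = 5*(-3) - 4*(1 + 6) = -15 - 4*7 = -15 - 28 = -43)
l(-3, 6) + 12*(-9) = -43 + 12*(-9) = -43 - 108 = -151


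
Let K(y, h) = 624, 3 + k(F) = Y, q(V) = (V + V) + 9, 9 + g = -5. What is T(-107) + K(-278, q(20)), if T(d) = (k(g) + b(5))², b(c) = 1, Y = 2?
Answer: 624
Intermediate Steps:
g = -14 (g = -9 - 5 = -14)
q(V) = 9 + 2*V (q(V) = 2*V + 9 = 9 + 2*V)
k(F) = -1 (k(F) = -3 + 2 = -1)
T(d) = 0 (T(d) = (-1 + 1)² = 0² = 0)
T(-107) + K(-278, q(20)) = 0 + 624 = 624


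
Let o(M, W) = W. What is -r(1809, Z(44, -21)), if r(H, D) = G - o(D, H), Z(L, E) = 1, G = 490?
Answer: 1319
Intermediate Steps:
r(H, D) = 490 - H
-r(1809, Z(44, -21)) = -(490 - 1*1809) = -(490 - 1809) = -1*(-1319) = 1319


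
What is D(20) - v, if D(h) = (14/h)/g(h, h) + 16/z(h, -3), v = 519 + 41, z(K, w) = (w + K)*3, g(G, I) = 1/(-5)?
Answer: -57445/102 ≈ -563.19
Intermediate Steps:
g(G, I) = -⅕
z(K, w) = 3*K + 3*w (z(K, w) = (K + w)*3 = 3*K + 3*w)
v = 560
D(h) = -70/h + 16/(-9 + 3*h) (D(h) = (14/h)/(-⅕) + 16/(3*h + 3*(-3)) = (14/h)*(-5) + 16/(3*h - 9) = -70/h + 16/(-9 + 3*h))
D(20) - v = (⅔)*(315 - 97*20)/(20*(-3 + 20)) - 1*560 = (⅔)*(1/20)*(315 - 1940)/17 - 560 = (⅔)*(1/20)*(1/17)*(-1625) - 560 = -325/102 - 560 = -57445/102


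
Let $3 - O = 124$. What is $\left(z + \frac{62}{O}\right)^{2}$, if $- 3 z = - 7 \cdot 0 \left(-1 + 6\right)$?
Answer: $\frac{3844}{14641} \approx 0.26255$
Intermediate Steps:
$O = -121$ ($O = 3 - 124 = -121$)
$z = 0$ ($z = - \frac{\left(-7\right) 0 \left(-1 + 6\right)}{3} = - \frac{\left(-7\right) 0 \cdot 5}{3} = - \frac{\left(-7\right) 0}{3} = \left(- \frac{1}{3}\right) 0 = 0$)
$\left(z + \frac{62}{O}\right)^{2} = \left(0 + \frac{62}{-121}\right)^{2} = \left(0 + 62 \left(- \frac{1}{121}\right)\right)^{2} = \left(0 - \frac{62}{121}\right)^{2} = \left(- \frac{62}{121}\right)^{2} = \frac{3844}{14641}$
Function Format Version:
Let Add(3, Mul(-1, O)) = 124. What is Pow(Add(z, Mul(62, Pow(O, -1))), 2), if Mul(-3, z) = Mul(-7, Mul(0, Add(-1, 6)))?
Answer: Rational(3844, 14641) ≈ 0.26255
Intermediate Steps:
O = -121 (O = Add(3, Mul(-1, 124)) = Add(3, -124) = -121)
z = 0 (z = Mul(Rational(-1, 3), Mul(-7, Mul(0, Add(-1, 6)))) = Mul(Rational(-1, 3), Mul(-7, Mul(0, 5))) = Mul(Rational(-1, 3), Mul(-7, 0)) = Mul(Rational(-1, 3), 0) = 0)
Pow(Add(z, Mul(62, Pow(O, -1))), 2) = Pow(Add(0, Mul(62, Pow(-121, -1))), 2) = Pow(Add(0, Mul(62, Rational(-1, 121))), 2) = Pow(Add(0, Rational(-62, 121)), 2) = Pow(Rational(-62, 121), 2) = Rational(3844, 14641)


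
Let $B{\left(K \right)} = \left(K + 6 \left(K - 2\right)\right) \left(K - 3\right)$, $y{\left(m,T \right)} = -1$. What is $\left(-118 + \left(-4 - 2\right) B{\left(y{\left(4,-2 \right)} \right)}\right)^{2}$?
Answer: $329476$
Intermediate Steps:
$B{\left(K \right)} = \left(-12 + 7 K\right) \left(-3 + K\right)$ ($B{\left(K \right)} = \left(K + 6 \left(-2 + K\right)\right) \left(-3 + K\right) = \left(K + \left(-12 + 6 K\right)\right) \left(-3 + K\right) = \left(-12 + 7 K\right) \left(-3 + K\right)$)
$\left(-118 + \left(-4 - 2\right) B{\left(y{\left(4,-2 \right)} \right)}\right)^{2} = \left(-118 + \left(-4 - 2\right) \left(36 - -33 + 7 \left(-1\right)^{2}\right)\right)^{2} = \left(-118 + \left(-4 - 2\right) \left(36 + 33 + 7 \cdot 1\right)\right)^{2} = \left(-118 - 6 \left(36 + 33 + 7\right)\right)^{2} = \left(-118 - 456\right)^{2} = \left(-574\right)^{2} = 329476$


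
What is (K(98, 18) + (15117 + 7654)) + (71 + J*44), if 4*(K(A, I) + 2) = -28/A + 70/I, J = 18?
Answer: 5955491/252 ≈ 23633.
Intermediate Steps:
K(A, I) = -2 - 7/A + 35/(2*I) (K(A, I) = -2 + (-28/A + 70/I)/4 = -2 + (-7/A + 35/(2*I)) = -2 - 7/A + 35/(2*I))
(K(98, 18) + (15117 + 7654)) + (71 + J*44) = ((-2 - 7/98 + (35/2)/18) + (15117 + 7654)) + (71 + 18*44) = ((-2 - 7*1/98 + (35/2)*(1/18)) + 22771) + (71 + 792) = ((-2 - 1/14 + 35/36) + 22771) + 863 = (-277/252 + 22771) + 863 = 5738015/252 + 863 = 5955491/252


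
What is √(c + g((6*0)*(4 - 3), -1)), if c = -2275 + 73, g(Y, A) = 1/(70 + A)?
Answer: I*√10483653/69 ≈ 46.925*I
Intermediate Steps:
c = -2202
√(c + g((6*0)*(4 - 3), -1)) = √(-2202 + 1/(70 - 1)) = √(-2202 + 1/69) = √(-151937/69) = I*√10483653/69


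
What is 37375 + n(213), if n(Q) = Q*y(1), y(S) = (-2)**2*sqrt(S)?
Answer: 38227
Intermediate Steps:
y(S) = 4*sqrt(S)
n(Q) = 4*Q (n(Q) = Q*(4*sqrt(1)) = Q*(4*1) = Q*4 = 4*Q)
37375 + n(213) = 37375 + 4*213 = 37375 + 852 = 38227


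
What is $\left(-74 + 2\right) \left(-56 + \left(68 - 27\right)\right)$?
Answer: $1080$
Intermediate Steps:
$\left(-74 + 2\right) \left(-56 + \left(68 - 27\right)\right) = - 72 \left(-56 + 41\right) = \left(-72\right) \left(-15\right) = 1080$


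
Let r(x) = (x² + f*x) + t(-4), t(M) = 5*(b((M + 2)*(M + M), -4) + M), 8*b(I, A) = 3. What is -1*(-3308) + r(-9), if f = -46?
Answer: 30279/8 ≈ 3784.9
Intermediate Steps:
b(I, A) = 3/8 (b(I, A) = (⅛)*3 = 3/8)
t(M) = 15/8 + 5*M (t(M) = 5*(3/8 + M) = 15/8 + 5*M)
r(x) = -145/8 + x² - 46*x (r(x) = (x² - 46*x) + (15/8 + 5*(-4)) = (x² - 46*x) + (15/8 - 20) = (x² - 46*x) - 145/8 = -145/8 + x² - 46*x)
-1*(-3308) + r(-9) = -1*(-3308) + (-145/8 + (-9)² - 46*(-9)) = 3308 + (-145/8 + 81 + 414) = 3308 + 3815/8 = 30279/8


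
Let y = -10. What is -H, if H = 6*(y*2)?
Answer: 120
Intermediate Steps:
H = -120 (H = 6*(-10*2) = 6*(-20) = -120)
-H = -1*(-120) = 120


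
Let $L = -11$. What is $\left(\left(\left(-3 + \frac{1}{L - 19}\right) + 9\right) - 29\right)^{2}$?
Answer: $\frac{477481}{900} \approx 530.53$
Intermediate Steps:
$\left(\left(\left(-3 + \frac{1}{L - 19}\right) + 9\right) - 29\right)^{2} = \left(\left(\left(-3 + \frac{1}{-11 - 19}\right) + 9\right) - 29\right)^{2} = \left(\left(\left(-3 + \frac{1}{-30}\right) + 9\right) - 29\right)^{2} = \left(\left(\left(-3 - \frac{1}{30}\right) + 9\right) - 29\right)^{2} = \left(\left(- \frac{91}{30} + 9\right) - 29\right)^{2} = \left(\frac{179}{30} - 29\right)^{2} = \left(- \frac{691}{30}\right)^{2} = \frac{477481}{900}$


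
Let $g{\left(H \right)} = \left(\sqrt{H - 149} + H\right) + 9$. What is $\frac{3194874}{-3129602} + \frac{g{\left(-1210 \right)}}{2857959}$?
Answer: $- \frac{4567288777084}{4472137101159} + \frac{i \sqrt{151}}{952653} \approx -1.0213 + 1.2899 \cdot 10^{-5} i$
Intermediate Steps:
$g{\left(H \right)} = 9 + H + \sqrt{-149 + H}$ ($g{\left(H \right)} = \left(\sqrt{H - 149} + H\right) + 9 = \left(\sqrt{-149 + H} + H\right) + 9 = \left(H + \sqrt{-149 + H}\right) + 9 = 9 + H + \sqrt{-149 + H}$)
$\frac{3194874}{-3129602} + \frac{g{\left(-1210 \right)}}{2857959} = \frac{3194874}{-3129602} + \frac{9 - 1210 + \sqrt{-149 - 1210}}{2857959} = 3194874 \left(- \frac{1}{3129602}\right) + \left(9 - 1210 + \sqrt{-1359}\right) \frac{1}{2857959} = - \frac{1597437}{1564801} + \left(9 - 1210 + 3 i \sqrt{151}\right) \frac{1}{2857959} = - \frac{1597437}{1564801} + \left(-1201 + 3 i \sqrt{151}\right) \frac{1}{2857959} = - \frac{1597437}{1564801} - \left(\frac{1201}{2857959} - \frac{i \sqrt{151}}{952653}\right) = - \frac{4567288777084}{4472137101159} + \frac{i \sqrt{151}}{952653}$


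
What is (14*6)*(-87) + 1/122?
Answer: -891575/122 ≈ -7308.0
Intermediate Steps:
(14*6)*(-87) + 1/122 = 84*(-87) + 1/122 = -7308 + 1/122 = -891575/122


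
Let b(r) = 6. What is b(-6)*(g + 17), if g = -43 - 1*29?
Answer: -330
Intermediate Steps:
g = -72 (g = -43 - 29 = -72)
b(-6)*(g + 17) = 6*(-72 + 17) = 6*(-55) = -330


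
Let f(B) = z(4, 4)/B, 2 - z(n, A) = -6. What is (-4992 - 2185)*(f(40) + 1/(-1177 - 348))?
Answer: -2181808/1525 ≈ -1430.7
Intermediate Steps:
z(n, A) = 8 (z(n, A) = 2 - 1*(-6) = 2 + 6 = 8)
f(B) = 8/B
(-4992 - 2185)*(f(40) + 1/(-1177 - 348)) = (-4992 - 2185)*(8/40 + 1/(-1177 - 348)) = -7177*(8*(1/40) + 1/(-1525)) = -7177*(⅕ - 1/1525) = -7177*304/1525 = -2181808/1525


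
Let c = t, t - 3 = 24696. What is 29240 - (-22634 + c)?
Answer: 27175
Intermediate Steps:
t = 24699 (t = 3 + 24696 = 24699)
c = 24699
29240 - (-22634 + c) = 29240 - (-22634 + 24699) = 29240 - 1*2065 = 29240 - 2065 = 27175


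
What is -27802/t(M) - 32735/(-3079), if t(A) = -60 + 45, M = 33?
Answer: 86093383/46185 ≈ 1864.1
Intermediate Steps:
t(A) = -15
-27802/t(M) - 32735/(-3079) = -27802/(-15) - 32735/(-3079) = -27802*(-1/15) - 32735*(-1/3079) = 27802/15 + 32735/3079 = 86093383/46185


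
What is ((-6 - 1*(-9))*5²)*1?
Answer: 75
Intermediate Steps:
((-6 - 1*(-9))*5²)*1 = ((-6 + 9)*25)*1 = (3*25)*1 = 75*1 = 75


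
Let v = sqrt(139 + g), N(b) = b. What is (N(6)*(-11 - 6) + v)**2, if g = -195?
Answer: 10348 - 408*I*sqrt(14) ≈ 10348.0 - 1526.6*I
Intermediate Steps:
v = 2*I*sqrt(14) (v = sqrt(139 - 195) = sqrt(-56) = 2*I*sqrt(14) ≈ 7.4833*I)
(N(6)*(-11 - 6) + v)**2 = (6*(-11 - 6) + 2*I*sqrt(14))**2 = (6*(-17) + 2*I*sqrt(14))**2 = (-102 + 2*I*sqrt(14))**2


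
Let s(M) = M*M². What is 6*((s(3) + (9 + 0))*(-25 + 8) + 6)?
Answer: -3636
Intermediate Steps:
s(M) = M³
6*((s(3) + (9 + 0))*(-25 + 8) + 6) = 6*((3³ + (9 + 0))*(-25 + 8) + 6) = 6*((27 + 9)*(-17) + 6) = 6*(36*(-17) + 6) = 6*(-612 + 6) = 6*(-606) = -3636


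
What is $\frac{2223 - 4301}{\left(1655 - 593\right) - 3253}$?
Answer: $\frac{2078}{2191} \approx 0.94843$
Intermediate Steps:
$\frac{2223 - 4301}{\left(1655 - 593\right) - 3253} = - \frac{2078}{\left(1655 - 593\right) - 3253} = - \frac{2078}{1062 - 3253} = - \frac{2078}{-2191} = \left(-2078\right) \left(- \frac{1}{2191}\right) = \frac{2078}{2191}$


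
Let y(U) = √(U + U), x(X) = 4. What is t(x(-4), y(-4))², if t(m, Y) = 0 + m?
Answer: 16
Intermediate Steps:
y(U) = √2*√U (y(U) = √(2*U) = √2*√U)
t(m, Y) = m
t(x(-4), y(-4))² = 4² = 16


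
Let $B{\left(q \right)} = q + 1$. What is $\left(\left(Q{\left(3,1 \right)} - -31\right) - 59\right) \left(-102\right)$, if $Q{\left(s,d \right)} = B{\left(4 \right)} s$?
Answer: $1326$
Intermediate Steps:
$B{\left(q \right)} = 1 + q$
$Q{\left(s,d \right)} = 5 s$ ($Q{\left(s,d \right)} = \left(1 + 4\right) s = 5 s$)
$\left(\left(Q{\left(3,1 \right)} - -31\right) - 59\right) \left(-102\right) = \left(\left(5 \cdot 3 - -31\right) - 59\right) \left(-102\right) = \left(\left(15 + 31\right) - 59\right) \left(-102\right) = \left(46 - 59\right) \left(-102\right) = \left(-13\right) \left(-102\right) = 1326$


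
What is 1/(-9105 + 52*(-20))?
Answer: -1/10145 ≈ -9.8571e-5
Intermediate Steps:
1/(-9105 + 52*(-20)) = 1/(-9105 - 1040) = 1/(-10145) = -1/10145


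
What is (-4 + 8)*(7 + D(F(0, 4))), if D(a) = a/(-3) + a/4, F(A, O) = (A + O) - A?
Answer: 80/3 ≈ 26.667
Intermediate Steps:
F(A, O) = O
D(a) = -a/12 (D(a) = a*(-1/3) + a*(1/4) = -a/3 + a/4 = -a/12)
(-4 + 8)*(7 + D(F(0, 4))) = (-4 + 8)*(7 - 1/12*4) = 4*(7 - 1/3) = 4*(20/3) = 80/3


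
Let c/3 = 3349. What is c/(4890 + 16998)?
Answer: 3349/7296 ≈ 0.45902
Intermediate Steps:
c = 10047 (c = 3*3349 = 10047)
c/(4890 + 16998) = 10047/(4890 + 16998) = 10047/21888 = 10047*(1/21888) = 3349/7296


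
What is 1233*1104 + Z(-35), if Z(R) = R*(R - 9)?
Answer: 1362772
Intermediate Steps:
Z(R) = R*(-9 + R)
1233*1104 + Z(-35) = 1233*1104 - 35*(-9 - 35) = 1361232 - 35*(-44) = 1361232 + 1540 = 1362772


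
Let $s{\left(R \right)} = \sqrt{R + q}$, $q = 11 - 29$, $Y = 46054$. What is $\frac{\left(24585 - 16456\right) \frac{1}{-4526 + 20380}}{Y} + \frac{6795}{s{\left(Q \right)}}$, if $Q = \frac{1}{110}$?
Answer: $\frac{8129}{730140116} - \frac{6795 i \sqrt{217690}}{1979} \approx 1.1133 \cdot 10^{-5} - 1602.0 i$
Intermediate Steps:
$q = -18$
$Q = \frac{1}{110} \approx 0.0090909$
$s{\left(R \right)} = \sqrt{-18 + R}$ ($s{\left(R \right)} = \sqrt{R - 18} = \sqrt{-18 + R}$)
$\frac{\left(24585 - 16456\right) \frac{1}{-4526 + 20380}}{Y} + \frac{6795}{s{\left(Q \right)}} = \frac{\left(24585 - 16456\right) \frac{1}{-4526 + 20380}}{46054} + \frac{6795}{\sqrt{-18 + \frac{1}{110}}} = \frac{8129}{15854} \cdot \frac{1}{46054} + \frac{6795}{\sqrt{- \frac{1979}{110}}} = 8129 \cdot \frac{1}{15854} \cdot \frac{1}{46054} + \frac{6795}{\frac{1}{110} i \sqrt{217690}} = \frac{8129}{15854} \cdot \frac{1}{46054} + 6795 \left(- \frac{i \sqrt{217690}}{1979}\right) = \frac{8129}{730140116} - \frac{6795 i \sqrt{217690}}{1979}$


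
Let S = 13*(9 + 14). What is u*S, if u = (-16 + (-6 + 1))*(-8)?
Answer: 50232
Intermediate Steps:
u = 168 (u = (-16 - 5)*(-8) = -21*(-8) = 168)
S = 299 (S = 13*23 = 299)
u*S = 168*299 = 50232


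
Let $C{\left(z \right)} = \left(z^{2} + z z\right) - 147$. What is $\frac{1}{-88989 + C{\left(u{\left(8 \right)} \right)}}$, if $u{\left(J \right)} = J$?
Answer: $- \frac{1}{89008} \approx -1.1235 \cdot 10^{-5}$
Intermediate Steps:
$C{\left(z \right)} = -147 + 2 z^{2}$ ($C{\left(z \right)} = \left(z^{2} + z^{2}\right) - 147 = 2 z^{2} - 147 = -147 + 2 z^{2}$)
$\frac{1}{-88989 + C{\left(u{\left(8 \right)} \right)}} = \frac{1}{-88989 - \left(147 - 2 \cdot 8^{2}\right)} = \frac{1}{-88989 + \left(-147 + 2 \cdot 64\right)} = \frac{1}{-88989 + \left(-147 + 128\right)} = \frac{1}{-88989 - 19} = \frac{1}{-89008} = - \frac{1}{89008}$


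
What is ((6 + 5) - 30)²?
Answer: 361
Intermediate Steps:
((6 + 5) - 30)² = (11 - 30)² = (-19)² = 361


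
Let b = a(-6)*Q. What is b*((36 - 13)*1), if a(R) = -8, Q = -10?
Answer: 1840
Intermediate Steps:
b = 80 (b = -8*(-10) = 80)
b*((36 - 13)*1) = 80*((36 - 13)*1) = 80*(23*1) = 80*23 = 1840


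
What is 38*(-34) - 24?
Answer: -1316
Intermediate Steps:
38*(-34) - 24 = -1292 - 24 = -1316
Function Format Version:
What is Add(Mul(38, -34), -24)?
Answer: -1316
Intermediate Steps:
Add(Mul(38, -34), -24) = Add(-1292, -24) = -1316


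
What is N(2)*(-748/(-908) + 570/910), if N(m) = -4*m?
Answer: -239648/20657 ≈ -11.601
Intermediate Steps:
N(2)*(-748/(-908) + 570/910) = (-4*2)*(-748/(-908) + 570/910) = -8*(-748*(-1/908) + 570*(1/910)) = -8*(187/227 + 57/91) = -8*29956/20657 = -239648/20657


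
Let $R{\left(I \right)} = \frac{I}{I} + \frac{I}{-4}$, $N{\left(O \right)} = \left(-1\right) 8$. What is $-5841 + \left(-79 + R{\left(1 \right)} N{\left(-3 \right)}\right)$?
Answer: $-5926$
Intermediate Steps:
$N{\left(O \right)} = -8$
$R{\left(I \right)} = 1 - \frac{I}{4}$ ($R{\left(I \right)} = 1 + I \left(- \frac{1}{4}\right) = 1 - \frac{I}{4}$)
$-5841 + \left(-79 + R{\left(1 \right)} N{\left(-3 \right)}\right) = -5841 - \left(79 - \left(1 - \frac{1}{4}\right) \left(-8\right)\right) = -5841 + \left(-79 + \frac{3}{4} \left(-8\right)\right) = -5841 - 85 = -5926$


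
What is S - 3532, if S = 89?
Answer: -3443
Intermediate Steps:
S - 3532 = 89 - 3532 = -3443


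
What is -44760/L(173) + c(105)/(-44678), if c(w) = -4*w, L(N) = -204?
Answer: 83328040/379763 ≈ 219.42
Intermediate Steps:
-44760/L(173) + c(105)/(-44678) = -44760/(-204) - 4*105/(-44678) = -44760*(-1/204) - 420*(-1/44678) = 3730/17 + 210/22339 = 83328040/379763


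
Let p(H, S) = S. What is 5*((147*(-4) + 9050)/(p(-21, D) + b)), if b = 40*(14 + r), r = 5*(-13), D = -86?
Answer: -21155/1063 ≈ -19.901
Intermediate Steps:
r = -65
b = -2040 (b = 40*(14 - 65) = 40*(-51) = -2040)
5*((147*(-4) + 9050)/(p(-21, D) + b)) = 5*((147*(-4) + 9050)/(-86 - 2040)) = 5*((-588 + 9050)/(-2126)) = 5*(8462*(-1/2126)) = 5*(-4231/1063) = -21155/1063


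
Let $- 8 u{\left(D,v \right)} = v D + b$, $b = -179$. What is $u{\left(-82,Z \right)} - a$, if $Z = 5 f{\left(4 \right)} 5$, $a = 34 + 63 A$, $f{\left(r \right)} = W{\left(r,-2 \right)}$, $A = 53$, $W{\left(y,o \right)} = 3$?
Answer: $- \frac{20655}{8} \approx -2581.9$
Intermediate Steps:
$f{\left(r \right)} = 3$
$a = 3373$ ($a = 34 + 63 \cdot 53 = 34 + 3339 = 3373$)
$Z = 75$ ($Z = 5 \cdot 3 \cdot 5 = 15 \cdot 5 = 75$)
$u{\left(D,v \right)} = \frac{179}{8} - \frac{D v}{8}$ ($u{\left(D,v \right)} = - \frac{v D - 179}{8} = - \frac{D v - 179}{8} = - \frac{-179 + D v}{8} = \frac{179}{8} - \frac{D v}{8}$)
$u{\left(-82,Z \right)} - a = \left(\frac{179}{8} - \left(- \frac{41}{4}\right) 75\right) - 3373 = \left(\frac{179}{8} + \frac{3075}{4}\right) - 3373 = \frac{6329}{8} - 3373 = - \frac{20655}{8}$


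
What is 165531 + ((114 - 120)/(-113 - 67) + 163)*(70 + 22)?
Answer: 2707951/15 ≈ 1.8053e+5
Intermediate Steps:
165531 + ((114 - 120)/(-113 - 67) + 163)*(70 + 22) = 165531 + (-6/(-180) + 163)*92 = 165531 + (-6*(-1/180) + 163)*92 = 165531 + (1/30 + 163)*92 = 165531 + (4891/30)*92 = 165531 + 224986/15 = 2707951/15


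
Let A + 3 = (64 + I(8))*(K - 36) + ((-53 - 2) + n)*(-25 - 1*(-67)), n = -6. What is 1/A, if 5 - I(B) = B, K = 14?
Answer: -1/3907 ≈ -0.00025595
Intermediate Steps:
I(B) = 5 - B
A = -3907 (A = -3 + ((64 + (5 - 1*8))*(14 - 36) + ((-53 - 2) - 6)*(-25 - 1*(-67))) = -3 + ((64 + (5 - 8))*(-22) + (-55 - 6)*(-25 + 67)) = -3 + ((64 - 3)*(-22) - 61*42) = -3 + (61*(-22) - 2562) = -3 + (-1342 - 2562) = -3 - 3904 = -3907)
1/A = 1/(-3907) = -1/3907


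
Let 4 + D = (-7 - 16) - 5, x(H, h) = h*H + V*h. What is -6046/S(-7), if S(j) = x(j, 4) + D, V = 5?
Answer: 3023/20 ≈ 151.15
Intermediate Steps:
x(H, h) = 5*h + H*h (x(H, h) = h*H + 5*h = H*h + 5*h = 5*h + H*h)
D = -32 (D = -4 + ((-7 - 16) - 5) = -4 + (-23 - 5) = -4 - 28 = -32)
S(j) = -12 + 4*j (S(j) = 4*(5 + j) - 32 = (20 + 4*j) - 32 = -12 + 4*j)
-6046/S(-7) = -6046/(-12 + 4*(-7)) = -6046/(-12 - 28) = -6046/(-40) = -6046*(-1/40) = 3023/20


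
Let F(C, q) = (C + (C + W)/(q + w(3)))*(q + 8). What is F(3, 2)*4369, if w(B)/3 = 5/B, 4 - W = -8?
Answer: 1572840/7 ≈ 2.2469e+5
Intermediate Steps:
W = 12 (W = 4 - 1*(-8) = 4 + 8 = 12)
w(B) = 15/B (w(B) = 3*(5/B) = 15/B)
F(C, q) = (8 + q)*(C + (12 + C)/(5 + q)) (F(C, q) = (C + (C + 12)/(q + 15/3))*(q + 8) = (C + (12 + C)/(q + 15*(⅓)))*(8 + q) = (C + (12 + C)/(q + 5))*(8 + q) = (C + (12 + C)/(5 + q))*(8 + q) = (8 + q)*(C + (12 + C)/(5 + q)))
F(3, 2)*4369 = ((96 + 12*2 + 48*3 + 3*2² + 14*3*2)/(5 + 2))*4369 = ((96 + 24 + 144 + 3*4 + 84)/7)*4369 = ((96 + 24 + 144 + 12 + 84)/7)*4369 = ((⅐)*360)*4369 = (360/7)*4369 = 1572840/7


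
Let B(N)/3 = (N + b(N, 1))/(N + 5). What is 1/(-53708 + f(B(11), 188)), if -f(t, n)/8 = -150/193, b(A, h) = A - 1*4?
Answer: -193/10364444 ≈ -1.8621e-5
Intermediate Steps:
b(A, h) = -4 + A (b(A, h) = A - 4 = -4 + A)
B(N) = 3*(-4 + 2*N)/(5 + N) (B(N) = 3*((N + (-4 + N))/(N + 5)) = 3*((-4 + 2*N)/(5 + N)) = 3*(-4 + 2*N)/(5 + N))
f(t, n) = 1200/193 (f(t, n) = -(-1200)/193 = -8*(-150/193) = 1200/193)
1/(-53708 + f(B(11), 188)) = 1/(-53708 + 1200/193) = 1/(-10364444/193) = -193/10364444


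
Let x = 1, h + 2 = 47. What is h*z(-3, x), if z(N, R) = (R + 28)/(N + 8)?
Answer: 261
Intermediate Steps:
h = 45 (h = -2 + 47 = 45)
z(N, R) = (28 + R)/(8 + N)
h*z(-3, x) = 45*((28 + 1)/(8 - 3)) = 45*(29/5) = 261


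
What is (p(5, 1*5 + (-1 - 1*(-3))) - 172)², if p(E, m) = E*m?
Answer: 18769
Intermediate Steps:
(p(5, 1*5 + (-1 - 1*(-3))) - 172)² = (5*(1*5 + (-1 - 1*(-3))) - 172)² = (5*(5 + (-1 + 3)) - 172)² = (5*(5 + 2) - 172)² = (5*7 - 172)² = (35 - 172)² = (-137)² = 18769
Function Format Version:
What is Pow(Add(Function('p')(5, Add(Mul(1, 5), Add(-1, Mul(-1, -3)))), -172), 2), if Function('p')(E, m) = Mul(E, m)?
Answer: 18769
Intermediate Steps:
Pow(Add(Function('p')(5, Add(Mul(1, 5), Add(-1, Mul(-1, -3)))), -172), 2) = Pow(Add(Mul(5, Add(Mul(1, 5), Add(-1, Mul(-1, -3)))), -172), 2) = Pow(Add(Mul(5, Add(5, Add(-1, 3))), -172), 2) = Pow(Add(Mul(5, Add(5, 2)), -172), 2) = Pow(Add(Mul(5, 7), -172), 2) = Pow(Add(35, -172), 2) = Pow(-137, 2) = 18769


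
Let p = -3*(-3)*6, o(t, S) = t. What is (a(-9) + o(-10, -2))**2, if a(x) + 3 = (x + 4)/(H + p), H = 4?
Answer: 576081/3364 ≈ 171.25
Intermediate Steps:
p = 54 (p = 9*6 = 54)
a(x) = -85/29 + x/58 (a(x) = -3 + (x + 4)/(4 + 54) = -3 + (4 + x)/58 = -3 + (4 + x)*(1/58) = -3 + (2/29 + x/58) = -85/29 + x/58)
(a(-9) + o(-10, -2))**2 = ((-85/29 + (1/58)*(-9)) - 10)**2 = ((-85/29 - 9/58) - 10)**2 = (-179/58 - 10)**2 = (-759/58)**2 = 576081/3364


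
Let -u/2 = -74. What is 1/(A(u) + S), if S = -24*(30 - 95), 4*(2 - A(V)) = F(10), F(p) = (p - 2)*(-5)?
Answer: 1/1572 ≈ 0.00063613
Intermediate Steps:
F(p) = 10 - 5*p (F(p) = (-2 + p)*(-5) = 10 - 5*p)
u = 148 (u = -2*(-74) = 148)
A(V) = 12 (A(V) = 2 - (10 - 5*10)/4 = 2 - (10 - 50)/4 = 2 - ¼*(-40) = 2 + 10 = 12)
S = 1560 (S = -24*(-65) = 1560)
1/(A(u) + S) = 1/(12 + 1560) = 1/1572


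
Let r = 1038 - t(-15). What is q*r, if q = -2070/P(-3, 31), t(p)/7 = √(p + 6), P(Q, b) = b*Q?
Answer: 716220/31 - 14490*I/31 ≈ 23104.0 - 467.42*I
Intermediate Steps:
P(Q, b) = Q*b
t(p) = 7*√(6 + p) (t(p) = 7*√(p + 6) = 7*√(6 + p))
r = 1038 - 21*I (r = 1038 - 7*√(6 - 15) = 1038 - 7*√(-9) = 1038 - 7*3*I = 1038 - 21*I ≈ 1038.0 - 21.0*I)
q = 690/31 (q = -2070/((-3*31)) = -2070/(-93) = -2070*(-1/93) = 690/31 ≈ 22.258)
q*r = 690*(1038 - 21*I)/31 = 716220/31 - 14490*I/31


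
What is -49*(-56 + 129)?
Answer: -3577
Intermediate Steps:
-49*(-56 + 129) = -49*73 = -3577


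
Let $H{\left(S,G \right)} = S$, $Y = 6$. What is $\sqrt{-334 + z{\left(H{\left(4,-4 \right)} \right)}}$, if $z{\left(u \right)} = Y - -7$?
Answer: $i \sqrt{321} \approx 17.916 i$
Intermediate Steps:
$z{\left(u \right)} = 13$ ($z{\left(u \right)} = 6 - -7 = 6 + 7 = 13$)
$\sqrt{-334 + z{\left(H{\left(4,-4 \right)} \right)}} = \sqrt{-334 + 13} = \sqrt{-321} = i \sqrt{321}$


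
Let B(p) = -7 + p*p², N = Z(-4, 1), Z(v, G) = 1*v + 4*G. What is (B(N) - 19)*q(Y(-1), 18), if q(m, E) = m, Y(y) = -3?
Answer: 78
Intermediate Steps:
Z(v, G) = v + 4*G
N = 0 (N = -4 + 4*1 = -4 + 4 = 0)
B(p) = -7 + p³
(B(N) - 19)*q(Y(-1), 18) = ((-7 + 0³) - 19)*(-3) = ((-7 + 0) - 19)*(-3) = (-7 - 19)*(-3) = -26*(-3) = 78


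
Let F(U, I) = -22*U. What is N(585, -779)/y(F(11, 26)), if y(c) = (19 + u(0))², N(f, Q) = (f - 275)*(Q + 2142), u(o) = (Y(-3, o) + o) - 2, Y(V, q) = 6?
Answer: 422530/529 ≈ 798.73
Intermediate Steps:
u(o) = 4 + o (u(o) = (6 + o) - 2 = 4 + o)
N(f, Q) = (-275 + f)*(2142 + Q)
y(c) = 529 (y(c) = (19 + (4 + 0))² = (19 + 4)² = 23² = 529)
N(585, -779)/y(F(11, 26)) = (-589050 - 275*(-779) + 2142*585 - 779*585)/529 = (-589050 + 214225 + 1253070 - 455715)*(1/529) = 422530*(1/529) = 422530/529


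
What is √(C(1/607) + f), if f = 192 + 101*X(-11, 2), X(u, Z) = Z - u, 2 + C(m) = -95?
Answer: 8*√22 ≈ 37.523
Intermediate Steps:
C(m) = -97 (C(m) = -2 - 95 = -97)
f = 1505 (f = 192 + 101*(2 - 1*(-11)) = 192 + 101*(2 + 11) = 192 + 101*13 = 192 + 1313 = 1505)
√(C(1/607) + f) = √(-97 + 1505) = √1408 = 8*√22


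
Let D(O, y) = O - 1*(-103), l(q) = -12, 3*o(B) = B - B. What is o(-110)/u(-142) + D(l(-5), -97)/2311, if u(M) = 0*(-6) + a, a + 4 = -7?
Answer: 91/2311 ≈ 0.039377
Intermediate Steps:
a = -11 (a = -4 - 7 = -11)
o(B) = 0 (o(B) = (B - B)/3 = (⅓)*0 = 0)
D(O, y) = 103 + O (D(O, y) = O + 103 = 103 + O)
u(M) = -11 (u(M) = 0*(-6) - 11 = 0 - 11 = -11)
o(-110)/u(-142) + D(l(-5), -97)/2311 = 0/(-11) + (103 - 12)/2311 = 0*(-1/11) + 91*(1/2311) = 0 + 91/2311 = 91/2311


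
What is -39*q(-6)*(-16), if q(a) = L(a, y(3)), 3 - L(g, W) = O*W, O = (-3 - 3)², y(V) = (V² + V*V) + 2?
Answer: -447408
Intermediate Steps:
y(V) = 2 + 2*V² (y(V) = (V² + V²) + 2 = 2*V² + 2 = 2 + 2*V²)
O = 36 (O = (-6)² = 36)
L(g, W) = 3 - 36*W
q(a) = -717 (q(a) = 3 - 36*(2 + 2*3²) = 3 - 36*(2 + 2*9) = 3 - 36*(2 + 18) = 3 - 36*20 = 3 - 720 = -717)
-39*q(-6)*(-16) = -39*(-717)*(-16) = 27963*(-16) = -447408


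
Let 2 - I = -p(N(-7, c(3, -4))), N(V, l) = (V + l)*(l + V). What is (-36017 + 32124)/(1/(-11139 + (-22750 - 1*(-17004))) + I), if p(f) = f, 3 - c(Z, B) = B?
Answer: -65733305/33769 ≈ -1946.6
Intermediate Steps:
c(Z, B) = 3 - B
N(V, l) = (V + l)² (N(V, l) = (V + l)*(V + l) = (V + l)²)
I = 2 (I = 2 - (-1)*(-7 + (3 - 1*(-4)))² = 2 - (-1)*(-7 + (3 + 4))² = 2 - (-1)*(-7 + 7)² = 2 - (-1)*0² = 2 - (-1)*0 = 2 - 1*0 = 2 + 0 = 2)
(-36017 + 32124)/(1/(-11139 + (-22750 - 1*(-17004))) + I) = (-36017 + 32124)/(1/(-11139 + (-22750 - 1*(-17004))) + 2) = -3893/(1/(-11139 + (-22750 + 17004)) + 2) = -3893/(1/(-11139 - 5746) + 2) = -3893/(1/(-16885) + 2) = -3893/(-1/16885 + 2) = -3893/33769/16885 = -3893*16885/33769 = -65733305/33769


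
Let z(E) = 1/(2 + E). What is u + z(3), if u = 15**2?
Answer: 1126/5 ≈ 225.20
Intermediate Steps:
u = 225
u + z(3) = 225 + 1/(2 + 3) = 225 + 1/5 = 1126/5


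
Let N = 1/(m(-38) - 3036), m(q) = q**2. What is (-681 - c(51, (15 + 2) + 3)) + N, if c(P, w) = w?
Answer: -1115993/1592 ≈ -701.00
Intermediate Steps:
N = -1/1592 (N = 1/((-38)**2 - 3036) = 1/(1444 - 3036) = 1/(-1592) = -1/1592 ≈ -0.00062814)
(-681 - c(51, (15 + 2) + 3)) + N = (-681 - ((15 + 2) + 3)) - 1/1592 = (-681 - (17 + 3)) - 1/1592 = (-681 - 1*20) - 1/1592 = (-681 - 20) - 1/1592 = -701 - 1/1592 = -1115993/1592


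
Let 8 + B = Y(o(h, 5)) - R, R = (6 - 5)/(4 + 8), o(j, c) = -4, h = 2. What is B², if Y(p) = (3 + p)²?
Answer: 7225/144 ≈ 50.174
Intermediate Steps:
R = 1/12 ≈ 0.083333
B = -85/12 (B = -8 + ((3 - 4)² - 1*1/12) = -8 + ((-1)² - 1/12) = -8 + (1 - 1/12) = -8 + 11/12 = -85/12 ≈ -7.0833)
B² = (-85/12)² = 7225/144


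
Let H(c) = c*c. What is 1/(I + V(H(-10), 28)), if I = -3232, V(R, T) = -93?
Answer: -1/3325 ≈ -0.00030075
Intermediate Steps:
H(c) = c²
1/(I + V(H(-10), 28)) = 1/(-3232 - 93) = 1/(-3325) = -1/3325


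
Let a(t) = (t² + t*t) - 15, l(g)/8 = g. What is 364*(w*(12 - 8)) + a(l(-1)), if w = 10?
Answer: 14673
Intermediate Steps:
l(g) = 8*g
a(t) = -15 + 2*t² (a(t) = (t² + t²) - 15 = 2*t² - 15 = -15 + 2*t²)
364*(w*(12 - 8)) + a(l(-1)) = 364*(10*(12 - 8)) + (-15 + 2*(8*(-1))²) = 364*(10*4) + (-15 + 2*(-8)²) = 364*40 + (-15 + 2*64) = 14560 + (-15 + 128) = 14560 + 113 = 14673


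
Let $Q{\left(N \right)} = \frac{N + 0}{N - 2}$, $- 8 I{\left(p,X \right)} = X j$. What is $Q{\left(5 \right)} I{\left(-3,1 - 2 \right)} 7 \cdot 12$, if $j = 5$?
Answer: $\frac{175}{2} \approx 87.5$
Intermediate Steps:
$I{\left(p,X \right)} = - \frac{5 X}{8}$ ($I{\left(p,X \right)} = - \frac{X 5}{8} = - \frac{5 X}{8}$)
$Q{\left(N \right)} = \frac{N}{-2 + N}$
$Q{\left(5 \right)} I{\left(-3,1 - 2 \right)} 7 \cdot 12 = \frac{5}{-2 + 5} \left(- \frac{5 \left(1 - 2\right)}{8}\right) 7 \cdot 12 = \frac{5}{3} \left(\left(- \frac{5}{8}\right) \left(-1\right)\right) 84 = 5 \cdot \frac{1}{3} \cdot \frac{5}{8} \cdot 84 = \frac{5}{3} \cdot \frac{5}{8} \cdot 84 = \frac{25}{24} \cdot 84 = \frac{175}{2}$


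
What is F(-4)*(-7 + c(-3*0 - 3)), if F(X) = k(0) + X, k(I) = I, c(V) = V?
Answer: 40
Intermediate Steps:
F(X) = X (F(X) = 0 + X = X)
F(-4)*(-7 + c(-3*0 - 3)) = -4*(-7 + (-3*0 - 3)) = -4*(-7 + (0 - 3)) = -4*(-7 - 3) = -4*(-10) = 40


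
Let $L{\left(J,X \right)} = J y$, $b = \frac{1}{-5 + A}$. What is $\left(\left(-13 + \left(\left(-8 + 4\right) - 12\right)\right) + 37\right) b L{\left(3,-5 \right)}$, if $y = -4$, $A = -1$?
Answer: $16$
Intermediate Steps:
$b = - \frac{1}{6}$ ($b = \frac{1}{-5 - 1} = \frac{1}{-6} = - \frac{1}{6} \approx -0.16667$)
$L{\left(J,X \right)} = - 4 J$ ($L{\left(J,X \right)} = J \left(-4\right) = - 4 J$)
$\left(\left(-13 + \left(\left(-8 + 4\right) - 12\right)\right) + 37\right) b L{\left(3,-5 \right)} = \left(\left(-13 + \left(\left(-8 + 4\right) - 12\right)\right) + 37\right) \left(- \frac{\left(-4\right) 3}{6}\right) = \left(\left(-13 - 16\right) + 37\right) \left(\left(- \frac{1}{6}\right) \left(-12\right)\right) = \left(\left(-13 - 16\right) + 37\right) 2 = \left(-29 + 37\right) 2 = 8 \cdot 2 = 16$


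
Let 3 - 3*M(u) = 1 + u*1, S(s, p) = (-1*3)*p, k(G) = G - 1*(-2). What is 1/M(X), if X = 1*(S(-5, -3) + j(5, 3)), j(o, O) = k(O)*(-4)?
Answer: 3/13 ≈ 0.23077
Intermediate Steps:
k(G) = 2 + G (k(G) = G + 2 = 2 + G)
j(o, O) = -8 - 4*O (j(o, O) = (2 + O)*(-4) = -8 - 4*O)
S(s, p) = -3*p
X = -11 (X = 1*(-3*(-3) + (-8 - 4*3)) = 1*(9 + (-8 - 12)) = 1*(9 - 20) = 1*(-11) = -11)
M(u) = 2/3 - u/3 (M(u) = 1 - (1 + u*1)/3 = 1 - (1 + u)/3 = 1 + (-1/3 - u/3) = 2/3 - u/3)
1/M(X) = 1/(2/3 - 1/3*(-11)) = 1/(2/3 + 11/3) = 1/(13/3) = 3/13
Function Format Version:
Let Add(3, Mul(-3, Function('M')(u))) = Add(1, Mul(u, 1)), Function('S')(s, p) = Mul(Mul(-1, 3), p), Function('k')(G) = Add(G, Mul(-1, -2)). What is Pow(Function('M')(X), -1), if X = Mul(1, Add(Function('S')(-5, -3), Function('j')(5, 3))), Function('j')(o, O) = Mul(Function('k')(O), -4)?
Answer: Rational(3, 13) ≈ 0.23077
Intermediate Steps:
Function('k')(G) = Add(2, G) (Function('k')(G) = Add(G, 2) = Add(2, G))
Function('j')(o, O) = Add(-8, Mul(-4, O)) (Function('j')(o, O) = Mul(Add(2, O), -4) = Add(-8, Mul(-4, O)))
Function('S')(s, p) = Mul(-3, p)
X = -11 (X = Mul(1, Add(Mul(-3, -3), Add(-8, Mul(-4, 3)))) = Mul(1, Add(9, Add(-8, -12))) = Mul(1, Add(9, -20)) = Mul(1, -11) = -11)
Function('M')(u) = Add(Rational(2, 3), Mul(Rational(-1, 3), u)) (Function('M')(u) = Add(1, Mul(Rational(-1, 3), Add(1, Mul(u, 1)))) = Add(1, Mul(Rational(-1, 3), Add(1, u))) = Add(1, Add(Rational(-1, 3), Mul(Rational(-1, 3), u))) = Add(Rational(2, 3), Mul(Rational(-1, 3), u)))
Pow(Function('M')(X), -1) = Pow(Add(Rational(2, 3), Mul(Rational(-1, 3), -11)), -1) = Pow(Add(Rational(2, 3), Rational(11, 3)), -1) = Pow(Rational(13, 3), -1) = Rational(3, 13)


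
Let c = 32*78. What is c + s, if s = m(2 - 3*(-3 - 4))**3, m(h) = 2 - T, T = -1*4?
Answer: 2712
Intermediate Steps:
T = -4
m(h) = 6 (m(h) = 2 - 1*(-4) = 2 + 4 = 6)
s = 216 (s = 6**3 = 216)
c = 2496
c + s = 2496 + 216 = 2712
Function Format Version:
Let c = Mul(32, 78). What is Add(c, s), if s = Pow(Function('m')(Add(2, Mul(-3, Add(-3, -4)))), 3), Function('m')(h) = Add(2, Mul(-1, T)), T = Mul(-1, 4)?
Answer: 2712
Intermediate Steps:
T = -4
Function('m')(h) = 6 (Function('m')(h) = Add(2, Mul(-1, -4)) = Add(2, 4) = 6)
s = 216 (s = Pow(6, 3) = 216)
c = 2496
Add(c, s) = Add(2496, 216) = 2712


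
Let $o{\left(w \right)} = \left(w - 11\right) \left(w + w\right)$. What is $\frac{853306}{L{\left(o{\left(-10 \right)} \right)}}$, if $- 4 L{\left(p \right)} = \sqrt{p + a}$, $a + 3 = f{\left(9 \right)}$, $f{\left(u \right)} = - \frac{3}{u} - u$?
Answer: $- \frac{3413224 \sqrt{3669}}{1223} \approx -1.6905 \cdot 10^{5}$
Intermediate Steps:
$f{\left(u \right)} = - u - \frac{3}{u}$
$a = - \frac{37}{3}$ ($a = -3 - \left(9 + \frac{3}{9}\right) = -3 - \frac{28}{3} = - \frac{37}{3} \approx -12.333$)
$o{\left(w \right)} = 2 w \left(-11 + w\right)$ ($o{\left(w \right)} = \left(-11 + w\right) 2 w = 2 w \left(-11 + w\right)$)
$L{\left(p \right)} = - \frac{\sqrt{- \frac{37}{3} + p}}{4}$ ($L{\left(p \right)} = - \frac{\sqrt{p - \frac{37}{3}}}{4} = - \frac{\sqrt{- \frac{37}{3} + p}}{4}$)
$\frac{853306}{L{\left(o{\left(-10 \right)} \right)}} = \frac{853306}{\left(- \frac{1}{12}\right) \sqrt{-111 + 9 \cdot 2 \left(-10\right) \left(-11 - 10\right)}} = \frac{853306}{\left(- \frac{1}{12}\right) \sqrt{-111 + 9 \cdot 2 \left(-10\right) \left(-21\right)}} = \frac{853306}{\left(- \frac{1}{12}\right) \sqrt{-111 + 9 \cdot 420}} = \frac{853306}{\left(- \frac{1}{12}\right) \sqrt{-111 + 3780}} = \frac{853306}{\left(- \frac{1}{12}\right) \sqrt{3669}} = 853306 \left(- \frac{4 \sqrt{3669}}{1223}\right) = - \frac{3413224 \sqrt{3669}}{1223}$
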